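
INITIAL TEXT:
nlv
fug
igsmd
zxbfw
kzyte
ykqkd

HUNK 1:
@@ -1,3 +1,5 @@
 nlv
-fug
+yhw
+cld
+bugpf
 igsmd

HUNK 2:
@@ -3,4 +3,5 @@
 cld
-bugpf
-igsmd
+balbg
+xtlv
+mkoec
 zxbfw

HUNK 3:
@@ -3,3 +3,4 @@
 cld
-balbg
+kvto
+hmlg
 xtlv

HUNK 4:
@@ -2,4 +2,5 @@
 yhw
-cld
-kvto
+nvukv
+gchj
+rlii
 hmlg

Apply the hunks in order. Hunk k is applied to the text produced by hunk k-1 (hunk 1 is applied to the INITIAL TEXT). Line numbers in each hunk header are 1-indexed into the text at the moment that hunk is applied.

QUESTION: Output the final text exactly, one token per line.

Hunk 1: at line 1 remove [fug] add [yhw,cld,bugpf] -> 8 lines: nlv yhw cld bugpf igsmd zxbfw kzyte ykqkd
Hunk 2: at line 3 remove [bugpf,igsmd] add [balbg,xtlv,mkoec] -> 9 lines: nlv yhw cld balbg xtlv mkoec zxbfw kzyte ykqkd
Hunk 3: at line 3 remove [balbg] add [kvto,hmlg] -> 10 lines: nlv yhw cld kvto hmlg xtlv mkoec zxbfw kzyte ykqkd
Hunk 4: at line 2 remove [cld,kvto] add [nvukv,gchj,rlii] -> 11 lines: nlv yhw nvukv gchj rlii hmlg xtlv mkoec zxbfw kzyte ykqkd

Answer: nlv
yhw
nvukv
gchj
rlii
hmlg
xtlv
mkoec
zxbfw
kzyte
ykqkd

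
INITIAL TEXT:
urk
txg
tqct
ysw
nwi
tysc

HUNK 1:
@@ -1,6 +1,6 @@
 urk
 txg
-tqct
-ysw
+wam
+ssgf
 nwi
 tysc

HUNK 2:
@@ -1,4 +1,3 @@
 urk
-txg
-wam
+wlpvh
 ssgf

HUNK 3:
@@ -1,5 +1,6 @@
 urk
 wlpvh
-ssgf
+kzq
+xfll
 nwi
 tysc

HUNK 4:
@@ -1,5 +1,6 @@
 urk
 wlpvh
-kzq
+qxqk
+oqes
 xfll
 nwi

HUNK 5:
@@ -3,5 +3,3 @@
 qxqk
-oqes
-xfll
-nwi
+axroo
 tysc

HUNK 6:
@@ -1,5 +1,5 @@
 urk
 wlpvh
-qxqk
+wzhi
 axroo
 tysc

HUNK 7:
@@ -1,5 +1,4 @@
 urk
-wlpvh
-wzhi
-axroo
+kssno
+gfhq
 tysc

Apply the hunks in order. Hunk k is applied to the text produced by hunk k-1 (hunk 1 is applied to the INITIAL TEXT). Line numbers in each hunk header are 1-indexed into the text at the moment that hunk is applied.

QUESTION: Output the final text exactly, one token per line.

Answer: urk
kssno
gfhq
tysc

Derivation:
Hunk 1: at line 1 remove [tqct,ysw] add [wam,ssgf] -> 6 lines: urk txg wam ssgf nwi tysc
Hunk 2: at line 1 remove [txg,wam] add [wlpvh] -> 5 lines: urk wlpvh ssgf nwi tysc
Hunk 3: at line 1 remove [ssgf] add [kzq,xfll] -> 6 lines: urk wlpvh kzq xfll nwi tysc
Hunk 4: at line 1 remove [kzq] add [qxqk,oqes] -> 7 lines: urk wlpvh qxqk oqes xfll nwi tysc
Hunk 5: at line 3 remove [oqes,xfll,nwi] add [axroo] -> 5 lines: urk wlpvh qxqk axroo tysc
Hunk 6: at line 1 remove [qxqk] add [wzhi] -> 5 lines: urk wlpvh wzhi axroo tysc
Hunk 7: at line 1 remove [wlpvh,wzhi,axroo] add [kssno,gfhq] -> 4 lines: urk kssno gfhq tysc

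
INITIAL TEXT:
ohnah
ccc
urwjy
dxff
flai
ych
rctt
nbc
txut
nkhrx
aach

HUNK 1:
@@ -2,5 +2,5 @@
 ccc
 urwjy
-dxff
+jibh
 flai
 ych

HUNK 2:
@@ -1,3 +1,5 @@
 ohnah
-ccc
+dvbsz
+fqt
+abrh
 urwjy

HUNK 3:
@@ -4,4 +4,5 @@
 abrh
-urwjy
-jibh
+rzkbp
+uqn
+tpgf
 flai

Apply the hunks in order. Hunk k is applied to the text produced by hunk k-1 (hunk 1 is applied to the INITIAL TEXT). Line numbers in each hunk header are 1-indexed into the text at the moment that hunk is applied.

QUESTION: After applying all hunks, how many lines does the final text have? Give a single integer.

Hunk 1: at line 2 remove [dxff] add [jibh] -> 11 lines: ohnah ccc urwjy jibh flai ych rctt nbc txut nkhrx aach
Hunk 2: at line 1 remove [ccc] add [dvbsz,fqt,abrh] -> 13 lines: ohnah dvbsz fqt abrh urwjy jibh flai ych rctt nbc txut nkhrx aach
Hunk 3: at line 4 remove [urwjy,jibh] add [rzkbp,uqn,tpgf] -> 14 lines: ohnah dvbsz fqt abrh rzkbp uqn tpgf flai ych rctt nbc txut nkhrx aach
Final line count: 14

Answer: 14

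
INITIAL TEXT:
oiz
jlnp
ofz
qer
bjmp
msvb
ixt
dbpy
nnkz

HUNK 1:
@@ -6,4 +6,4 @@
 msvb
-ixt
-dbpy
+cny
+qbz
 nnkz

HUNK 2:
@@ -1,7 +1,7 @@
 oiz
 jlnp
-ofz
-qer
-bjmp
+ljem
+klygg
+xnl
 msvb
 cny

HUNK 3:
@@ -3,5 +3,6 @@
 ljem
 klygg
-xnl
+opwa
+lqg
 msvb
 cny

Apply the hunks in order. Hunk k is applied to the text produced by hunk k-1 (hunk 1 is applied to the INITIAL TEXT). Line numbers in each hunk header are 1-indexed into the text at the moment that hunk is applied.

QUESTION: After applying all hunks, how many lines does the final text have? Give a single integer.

Answer: 10

Derivation:
Hunk 1: at line 6 remove [ixt,dbpy] add [cny,qbz] -> 9 lines: oiz jlnp ofz qer bjmp msvb cny qbz nnkz
Hunk 2: at line 1 remove [ofz,qer,bjmp] add [ljem,klygg,xnl] -> 9 lines: oiz jlnp ljem klygg xnl msvb cny qbz nnkz
Hunk 3: at line 3 remove [xnl] add [opwa,lqg] -> 10 lines: oiz jlnp ljem klygg opwa lqg msvb cny qbz nnkz
Final line count: 10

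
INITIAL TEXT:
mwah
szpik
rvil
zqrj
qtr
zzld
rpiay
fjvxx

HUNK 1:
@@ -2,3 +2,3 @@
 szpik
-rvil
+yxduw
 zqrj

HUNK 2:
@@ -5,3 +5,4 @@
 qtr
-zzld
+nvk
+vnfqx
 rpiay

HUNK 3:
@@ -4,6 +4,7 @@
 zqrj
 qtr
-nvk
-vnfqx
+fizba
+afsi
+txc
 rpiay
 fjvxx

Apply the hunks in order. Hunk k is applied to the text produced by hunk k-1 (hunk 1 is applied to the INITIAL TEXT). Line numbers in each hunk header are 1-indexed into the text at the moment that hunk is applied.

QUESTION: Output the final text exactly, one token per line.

Hunk 1: at line 2 remove [rvil] add [yxduw] -> 8 lines: mwah szpik yxduw zqrj qtr zzld rpiay fjvxx
Hunk 2: at line 5 remove [zzld] add [nvk,vnfqx] -> 9 lines: mwah szpik yxduw zqrj qtr nvk vnfqx rpiay fjvxx
Hunk 3: at line 4 remove [nvk,vnfqx] add [fizba,afsi,txc] -> 10 lines: mwah szpik yxduw zqrj qtr fizba afsi txc rpiay fjvxx

Answer: mwah
szpik
yxduw
zqrj
qtr
fizba
afsi
txc
rpiay
fjvxx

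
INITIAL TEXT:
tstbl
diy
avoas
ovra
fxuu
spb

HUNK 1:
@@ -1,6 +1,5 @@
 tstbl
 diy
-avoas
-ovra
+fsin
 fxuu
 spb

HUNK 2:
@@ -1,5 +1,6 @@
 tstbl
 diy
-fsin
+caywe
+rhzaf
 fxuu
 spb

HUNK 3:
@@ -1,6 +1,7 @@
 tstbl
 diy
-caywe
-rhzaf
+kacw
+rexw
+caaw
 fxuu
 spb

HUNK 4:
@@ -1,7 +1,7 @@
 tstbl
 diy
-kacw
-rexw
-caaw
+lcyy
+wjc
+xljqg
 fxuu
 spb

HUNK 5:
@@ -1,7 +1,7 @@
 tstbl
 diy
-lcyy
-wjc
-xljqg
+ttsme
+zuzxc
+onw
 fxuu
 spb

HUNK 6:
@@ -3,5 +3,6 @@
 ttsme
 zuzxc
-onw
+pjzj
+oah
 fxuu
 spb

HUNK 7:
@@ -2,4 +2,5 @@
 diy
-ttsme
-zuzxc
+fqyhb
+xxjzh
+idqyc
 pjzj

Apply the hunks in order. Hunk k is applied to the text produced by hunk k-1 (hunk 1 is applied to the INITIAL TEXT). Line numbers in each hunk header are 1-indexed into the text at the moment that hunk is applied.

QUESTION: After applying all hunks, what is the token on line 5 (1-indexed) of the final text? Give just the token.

Hunk 1: at line 1 remove [avoas,ovra] add [fsin] -> 5 lines: tstbl diy fsin fxuu spb
Hunk 2: at line 1 remove [fsin] add [caywe,rhzaf] -> 6 lines: tstbl diy caywe rhzaf fxuu spb
Hunk 3: at line 1 remove [caywe,rhzaf] add [kacw,rexw,caaw] -> 7 lines: tstbl diy kacw rexw caaw fxuu spb
Hunk 4: at line 1 remove [kacw,rexw,caaw] add [lcyy,wjc,xljqg] -> 7 lines: tstbl diy lcyy wjc xljqg fxuu spb
Hunk 5: at line 1 remove [lcyy,wjc,xljqg] add [ttsme,zuzxc,onw] -> 7 lines: tstbl diy ttsme zuzxc onw fxuu spb
Hunk 6: at line 3 remove [onw] add [pjzj,oah] -> 8 lines: tstbl diy ttsme zuzxc pjzj oah fxuu spb
Hunk 7: at line 2 remove [ttsme,zuzxc] add [fqyhb,xxjzh,idqyc] -> 9 lines: tstbl diy fqyhb xxjzh idqyc pjzj oah fxuu spb
Final line 5: idqyc

Answer: idqyc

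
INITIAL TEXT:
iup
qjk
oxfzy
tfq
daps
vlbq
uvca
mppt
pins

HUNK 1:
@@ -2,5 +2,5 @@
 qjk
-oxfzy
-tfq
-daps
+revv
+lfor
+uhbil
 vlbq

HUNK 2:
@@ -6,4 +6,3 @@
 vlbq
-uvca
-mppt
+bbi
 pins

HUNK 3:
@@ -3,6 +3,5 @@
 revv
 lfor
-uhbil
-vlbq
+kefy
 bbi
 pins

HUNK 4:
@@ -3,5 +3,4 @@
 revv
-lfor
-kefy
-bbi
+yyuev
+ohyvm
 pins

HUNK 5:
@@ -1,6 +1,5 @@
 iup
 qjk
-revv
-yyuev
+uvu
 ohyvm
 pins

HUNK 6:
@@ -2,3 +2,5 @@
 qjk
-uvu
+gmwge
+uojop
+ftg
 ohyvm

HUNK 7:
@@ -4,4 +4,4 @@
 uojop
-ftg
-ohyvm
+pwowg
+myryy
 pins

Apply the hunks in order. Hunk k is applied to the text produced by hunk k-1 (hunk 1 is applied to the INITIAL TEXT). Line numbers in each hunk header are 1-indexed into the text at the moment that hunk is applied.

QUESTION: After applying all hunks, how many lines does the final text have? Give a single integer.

Hunk 1: at line 2 remove [oxfzy,tfq,daps] add [revv,lfor,uhbil] -> 9 lines: iup qjk revv lfor uhbil vlbq uvca mppt pins
Hunk 2: at line 6 remove [uvca,mppt] add [bbi] -> 8 lines: iup qjk revv lfor uhbil vlbq bbi pins
Hunk 3: at line 3 remove [uhbil,vlbq] add [kefy] -> 7 lines: iup qjk revv lfor kefy bbi pins
Hunk 4: at line 3 remove [lfor,kefy,bbi] add [yyuev,ohyvm] -> 6 lines: iup qjk revv yyuev ohyvm pins
Hunk 5: at line 1 remove [revv,yyuev] add [uvu] -> 5 lines: iup qjk uvu ohyvm pins
Hunk 6: at line 2 remove [uvu] add [gmwge,uojop,ftg] -> 7 lines: iup qjk gmwge uojop ftg ohyvm pins
Hunk 7: at line 4 remove [ftg,ohyvm] add [pwowg,myryy] -> 7 lines: iup qjk gmwge uojop pwowg myryy pins
Final line count: 7

Answer: 7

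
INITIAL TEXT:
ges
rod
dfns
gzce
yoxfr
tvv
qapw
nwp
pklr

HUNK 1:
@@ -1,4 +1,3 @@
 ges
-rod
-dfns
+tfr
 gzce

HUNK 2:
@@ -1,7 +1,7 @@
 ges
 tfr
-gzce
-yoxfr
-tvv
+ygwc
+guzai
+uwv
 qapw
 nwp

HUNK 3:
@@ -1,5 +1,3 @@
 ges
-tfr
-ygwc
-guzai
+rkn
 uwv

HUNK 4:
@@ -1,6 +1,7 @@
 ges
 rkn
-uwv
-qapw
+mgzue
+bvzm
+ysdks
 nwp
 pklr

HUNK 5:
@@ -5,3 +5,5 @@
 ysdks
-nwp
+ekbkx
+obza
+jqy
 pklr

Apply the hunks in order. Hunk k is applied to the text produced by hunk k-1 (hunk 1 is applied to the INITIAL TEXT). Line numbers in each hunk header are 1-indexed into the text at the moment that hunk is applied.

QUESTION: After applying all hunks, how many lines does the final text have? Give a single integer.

Hunk 1: at line 1 remove [rod,dfns] add [tfr] -> 8 lines: ges tfr gzce yoxfr tvv qapw nwp pklr
Hunk 2: at line 1 remove [gzce,yoxfr,tvv] add [ygwc,guzai,uwv] -> 8 lines: ges tfr ygwc guzai uwv qapw nwp pklr
Hunk 3: at line 1 remove [tfr,ygwc,guzai] add [rkn] -> 6 lines: ges rkn uwv qapw nwp pklr
Hunk 4: at line 1 remove [uwv,qapw] add [mgzue,bvzm,ysdks] -> 7 lines: ges rkn mgzue bvzm ysdks nwp pklr
Hunk 5: at line 5 remove [nwp] add [ekbkx,obza,jqy] -> 9 lines: ges rkn mgzue bvzm ysdks ekbkx obza jqy pklr
Final line count: 9

Answer: 9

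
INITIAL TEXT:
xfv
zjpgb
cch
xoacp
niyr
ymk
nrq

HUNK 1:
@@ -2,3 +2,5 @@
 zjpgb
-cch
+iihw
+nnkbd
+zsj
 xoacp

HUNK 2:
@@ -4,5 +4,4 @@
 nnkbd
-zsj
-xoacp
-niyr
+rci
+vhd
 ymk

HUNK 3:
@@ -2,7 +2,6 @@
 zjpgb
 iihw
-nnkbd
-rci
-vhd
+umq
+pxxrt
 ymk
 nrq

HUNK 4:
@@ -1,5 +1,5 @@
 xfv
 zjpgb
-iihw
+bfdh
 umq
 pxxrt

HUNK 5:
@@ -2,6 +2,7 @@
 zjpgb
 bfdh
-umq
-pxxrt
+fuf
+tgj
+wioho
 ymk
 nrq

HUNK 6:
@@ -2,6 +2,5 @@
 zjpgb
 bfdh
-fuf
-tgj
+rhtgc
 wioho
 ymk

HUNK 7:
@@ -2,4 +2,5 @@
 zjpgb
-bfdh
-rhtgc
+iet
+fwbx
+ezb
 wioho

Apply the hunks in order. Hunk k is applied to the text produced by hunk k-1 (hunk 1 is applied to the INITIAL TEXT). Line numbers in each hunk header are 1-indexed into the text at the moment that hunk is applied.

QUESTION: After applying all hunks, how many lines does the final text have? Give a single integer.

Hunk 1: at line 2 remove [cch] add [iihw,nnkbd,zsj] -> 9 lines: xfv zjpgb iihw nnkbd zsj xoacp niyr ymk nrq
Hunk 2: at line 4 remove [zsj,xoacp,niyr] add [rci,vhd] -> 8 lines: xfv zjpgb iihw nnkbd rci vhd ymk nrq
Hunk 3: at line 2 remove [nnkbd,rci,vhd] add [umq,pxxrt] -> 7 lines: xfv zjpgb iihw umq pxxrt ymk nrq
Hunk 4: at line 1 remove [iihw] add [bfdh] -> 7 lines: xfv zjpgb bfdh umq pxxrt ymk nrq
Hunk 5: at line 2 remove [umq,pxxrt] add [fuf,tgj,wioho] -> 8 lines: xfv zjpgb bfdh fuf tgj wioho ymk nrq
Hunk 6: at line 2 remove [fuf,tgj] add [rhtgc] -> 7 lines: xfv zjpgb bfdh rhtgc wioho ymk nrq
Hunk 7: at line 2 remove [bfdh,rhtgc] add [iet,fwbx,ezb] -> 8 lines: xfv zjpgb iet fwbx ezb wioho ymk nrq
Final line count: 8

Answer: 8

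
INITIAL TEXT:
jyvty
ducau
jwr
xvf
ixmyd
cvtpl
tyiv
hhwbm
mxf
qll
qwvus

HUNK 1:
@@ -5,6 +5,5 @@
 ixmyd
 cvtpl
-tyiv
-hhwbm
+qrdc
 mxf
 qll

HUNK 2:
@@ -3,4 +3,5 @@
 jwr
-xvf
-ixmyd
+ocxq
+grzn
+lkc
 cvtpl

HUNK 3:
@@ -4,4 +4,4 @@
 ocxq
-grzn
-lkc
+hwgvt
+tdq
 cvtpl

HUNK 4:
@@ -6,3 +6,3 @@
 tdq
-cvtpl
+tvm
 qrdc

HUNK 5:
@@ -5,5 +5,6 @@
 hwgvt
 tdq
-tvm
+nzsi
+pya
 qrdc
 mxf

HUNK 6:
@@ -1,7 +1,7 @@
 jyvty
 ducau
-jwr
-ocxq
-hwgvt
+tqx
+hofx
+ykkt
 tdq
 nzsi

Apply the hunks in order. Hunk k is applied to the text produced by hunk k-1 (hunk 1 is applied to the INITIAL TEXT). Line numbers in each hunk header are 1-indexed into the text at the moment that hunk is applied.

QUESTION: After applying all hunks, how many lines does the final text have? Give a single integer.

Answer: 12

Derivation:
Hunk 1: at line 5 remove [tyiv,hhwbm] add [qrdc] -> 10 lines: jyvty ducau jwr xvf ixmyd cvtpl qrdc mxf qll qwvus
Hunk 2: at line 3 remove [xvf,ixmyd] add [ocxq,grzn,lkc] -> 11 lines: jyvty ducau jwr ocxq grzn lkc cvtpl qrdc mxf qll qwvus
Hunk 3: at line 4 remove [grzn,lkc] add [hwgvt,tdq] -> 11 lines: jyvty ducau jwr ocxq hwgvt tdq cvtpl qrdc mxf qll qwvus
Hunk 4: at line 6 remove [cvtpl] add [tvm] -> 11 lines: jyvty ducau jwr ocxq hwgvt tdq tvm qrdc mxf qll qwvus
Hunk 5: at line 5 remove [tvm] add [nzsi,pya] -> 12 lines: jyvty ducau jwr ocxq hwgvt tdq nzsi pya qrdc mxf qll qwvus
Hunk 6: at line 1 remove [jwr,ocxq,hwgvt] add [tqx,hofx,ykkt] -> 12 lines: jyvty ducau tqx hofx ykkt tdq nzsi pya qrdc mxf qll qwvus
Final line count: 12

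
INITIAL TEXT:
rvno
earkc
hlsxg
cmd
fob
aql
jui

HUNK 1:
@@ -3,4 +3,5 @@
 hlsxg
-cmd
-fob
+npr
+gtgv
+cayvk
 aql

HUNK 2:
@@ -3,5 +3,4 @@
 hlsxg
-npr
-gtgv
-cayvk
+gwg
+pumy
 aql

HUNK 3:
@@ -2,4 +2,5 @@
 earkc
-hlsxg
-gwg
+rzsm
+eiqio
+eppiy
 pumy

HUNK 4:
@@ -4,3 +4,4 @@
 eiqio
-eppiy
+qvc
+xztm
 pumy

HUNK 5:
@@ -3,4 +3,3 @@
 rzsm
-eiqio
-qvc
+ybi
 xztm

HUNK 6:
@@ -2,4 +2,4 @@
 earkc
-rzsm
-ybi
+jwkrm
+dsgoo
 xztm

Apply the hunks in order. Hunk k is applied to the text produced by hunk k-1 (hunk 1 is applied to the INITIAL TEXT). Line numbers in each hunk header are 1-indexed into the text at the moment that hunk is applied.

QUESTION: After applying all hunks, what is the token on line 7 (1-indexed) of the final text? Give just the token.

Answer: aql

Derivation:
Hunk 1: at line 3 remove [cmd,fob] add [npr,gtgv,cayvk] -> 8 lines: rvno earkc hlsxg npr gtgv cayvk aql jui
Hunk 2: at line 3 remove [npr,gtgv,cayvk] add [gwg,pumy] -> 7 lines: rvno earkc hlsxg gwg pumy aql jui
Hunk 3: at line 2 remove [hlsxg,gwg] add [rzsm,eiqio,eppiy] -> 8 lines: rvno earkc rzsm eiqio eppiy pumy aql jui
Hunk 4: at line 4 remove [eppiy] add [qvc,xztm] -> 9 lines: rvno earkc rzsm eiqio qvc xztm pumy aql jui
Hunk 5: at line 3 remove [eiqio,qvc] add [ybi] -> 8 lines: rvno earkc rzsm ybi xztm pumy aql jui
Hunk 6: at line 2 remove [rzsm,ybi] add [jwkrm,dsgoo] -> 8 lines: rvno earkc jwkrm dsgoo xztm pumy aql jui
Final line 7: aql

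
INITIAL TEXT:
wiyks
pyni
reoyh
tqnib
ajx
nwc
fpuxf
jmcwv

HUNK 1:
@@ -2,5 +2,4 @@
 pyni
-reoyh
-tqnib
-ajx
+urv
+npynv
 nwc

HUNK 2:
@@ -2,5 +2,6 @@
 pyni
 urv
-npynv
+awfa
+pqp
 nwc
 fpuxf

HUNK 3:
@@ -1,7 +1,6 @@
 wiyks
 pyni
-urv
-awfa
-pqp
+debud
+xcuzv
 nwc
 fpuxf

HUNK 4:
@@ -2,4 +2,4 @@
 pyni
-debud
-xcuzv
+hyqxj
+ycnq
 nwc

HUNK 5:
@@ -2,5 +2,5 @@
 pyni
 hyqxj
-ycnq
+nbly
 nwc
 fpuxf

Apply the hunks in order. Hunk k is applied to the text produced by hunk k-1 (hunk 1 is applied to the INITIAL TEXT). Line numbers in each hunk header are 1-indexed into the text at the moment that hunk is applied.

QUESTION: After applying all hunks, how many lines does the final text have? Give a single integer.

Answer: 7

Derivation:
Hunk 1: at line 2 remove [reoyh,tqnib,ajx] add [urv,npynv] -> 7 lines: wiyks pyni urv npynv nwc fpuxf jmcwv
Hunk 2: at line 2 remove [npynv] add [awfa,pqp] -> 8 lines: wiyks pyni urv awfa pqp nwc fpuxf jmcwv
Hunk 3: at line 1 remove [urv,awfa,pqp] add [debud,xcuzv] -> 7 lines: wiyks pyni debud xcuzv nwc fpuxf jmcwv
Hunk 4: at line 2 remove [debud,xcuzv] add [hyqxj,ycnq] -> 7 lines: wiyks pyni hyqxj ycnq nwc fpuxf jmcwv
Hunk 5: at line 2 remove [ycnq] add [nbly] -> 7 lines: wiyks pyni hyqxj nbly nwc fpuxf jmcwv
Final line count: 7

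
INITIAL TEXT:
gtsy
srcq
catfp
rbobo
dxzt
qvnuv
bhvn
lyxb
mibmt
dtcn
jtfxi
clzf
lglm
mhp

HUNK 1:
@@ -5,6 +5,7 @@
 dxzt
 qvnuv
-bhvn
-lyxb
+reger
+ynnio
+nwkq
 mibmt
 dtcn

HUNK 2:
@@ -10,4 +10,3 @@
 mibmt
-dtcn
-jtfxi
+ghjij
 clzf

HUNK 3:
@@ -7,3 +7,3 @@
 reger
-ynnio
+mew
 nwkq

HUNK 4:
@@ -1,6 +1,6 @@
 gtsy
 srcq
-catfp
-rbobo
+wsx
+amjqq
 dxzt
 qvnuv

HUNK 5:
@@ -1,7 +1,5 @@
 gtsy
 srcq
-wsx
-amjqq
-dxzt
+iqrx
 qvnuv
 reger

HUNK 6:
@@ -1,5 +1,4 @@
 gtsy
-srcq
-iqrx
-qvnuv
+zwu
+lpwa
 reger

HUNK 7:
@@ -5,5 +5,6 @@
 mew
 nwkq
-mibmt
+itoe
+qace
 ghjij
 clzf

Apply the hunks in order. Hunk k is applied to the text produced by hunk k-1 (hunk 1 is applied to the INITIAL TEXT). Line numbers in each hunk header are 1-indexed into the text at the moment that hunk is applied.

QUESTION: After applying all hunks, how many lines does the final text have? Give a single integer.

Answer: 12

Derivation:
Hunk 1: at line 5 remove [bhvn,lyxb] add [reger,ynnio,nwkq] -> 15 lines: gtsy srcq catfp rbobo dxzt qvnuv reger ynnio nwkq mibmt dtcn jtfxi clzf lglm mhp
Hunk 2: at line 10 remove [dtcn,jtfxi] add [ghjij] -> 14 lines: gtsy srcq catfp rbobo dxzt qvnuv reger ynnio nwkq mibmt ghjij clzf lglm mhp
Hunk 3: at line 7 remove [ynnio] add [mew] -> 14 lines: gtsy srcq catfp rbobo dxzt qvnuv reger mew nwkq mibmt ghjij clzf lglm mhp
Hunk 4: at line 1 remove [catfp,rbobo] add [wsx,amjqq] -> 14 lines: gtsy srcq wsx amjqq dxzt qvnuv reger mew nwkq mibmt ghjij clzf lglm mhp
Hunk 5: at line 1 remove [wsx,amjqq,dxzt] add [iqrx] -> 12 lines: gtsy srcq iqrx qvnuv reger mew nwkq mibmt ghjij clzf lglm mhp
Hunk 6: at line 1 remove [srcq,iqrx,qvnuv] add [zwu,lpwa] -> 11 lines: gtsy zwu lpwa reger mew nwkq mibmt ghjij clzf lglm mhp
Hunk 7: at line 5 remove [mibmt] add [itoe,qace] -> 12 lines: gtsy zwu lpwa reger mew nwkq itoe qace ghjij clzf lglm mhp
Final line count: 12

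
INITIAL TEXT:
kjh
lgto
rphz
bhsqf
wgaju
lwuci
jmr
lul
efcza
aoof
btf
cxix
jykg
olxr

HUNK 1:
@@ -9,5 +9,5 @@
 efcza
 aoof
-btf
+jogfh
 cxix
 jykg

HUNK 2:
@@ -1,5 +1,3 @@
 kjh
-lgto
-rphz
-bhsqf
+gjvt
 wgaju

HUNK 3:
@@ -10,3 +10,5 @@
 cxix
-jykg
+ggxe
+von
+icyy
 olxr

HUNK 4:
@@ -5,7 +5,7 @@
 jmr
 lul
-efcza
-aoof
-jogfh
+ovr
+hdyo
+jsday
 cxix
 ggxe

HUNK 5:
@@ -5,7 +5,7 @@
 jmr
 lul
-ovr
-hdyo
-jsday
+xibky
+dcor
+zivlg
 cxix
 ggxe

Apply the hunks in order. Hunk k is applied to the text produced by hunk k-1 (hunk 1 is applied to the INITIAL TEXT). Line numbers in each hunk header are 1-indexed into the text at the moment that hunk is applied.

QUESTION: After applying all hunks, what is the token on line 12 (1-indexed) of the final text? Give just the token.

Hunk 1: at line 9 remove [btf] add [jogfh] -> 14 lines: kjh lgto rphz bhsqf wgaju lwuci jmr lul efcza aoof jogfh cxix jykg olxr
Hunk 2: at line 1 remove [lgto,rphz,bhsqf] add [gjvt] -> 12 lines: kjh gjvt wgaju lwuci jmr lul efcza aoof jogfh cxix jykg olxr
Hunk 3: at line 10 remove [jykg] add [ggxe,von,icyy] -> 14 lines: kjh gjvt wgaju lwuci jmr lul efcza aoof jogfh cxix ggxe von icyy olxr
Hunk 4: at line 5 remove [efcza,aoof,jogfh] add [ovr,hdyo,jsday] -> 14 lines: kjh gjvt wgaju lwuci jmr lul ovr hdyo jsday cxix ggxe von icyy olxr
Hunk 5: at line 5 remove [ovr,hdyo,jsday] add [xibky,dcor,zivlg] -> 14 lines: kjh gjvt wgaju lwuci jmr lul xibky dcor zivlg cxix ggxe von icyy olxr
Final line 12: von

Answer: von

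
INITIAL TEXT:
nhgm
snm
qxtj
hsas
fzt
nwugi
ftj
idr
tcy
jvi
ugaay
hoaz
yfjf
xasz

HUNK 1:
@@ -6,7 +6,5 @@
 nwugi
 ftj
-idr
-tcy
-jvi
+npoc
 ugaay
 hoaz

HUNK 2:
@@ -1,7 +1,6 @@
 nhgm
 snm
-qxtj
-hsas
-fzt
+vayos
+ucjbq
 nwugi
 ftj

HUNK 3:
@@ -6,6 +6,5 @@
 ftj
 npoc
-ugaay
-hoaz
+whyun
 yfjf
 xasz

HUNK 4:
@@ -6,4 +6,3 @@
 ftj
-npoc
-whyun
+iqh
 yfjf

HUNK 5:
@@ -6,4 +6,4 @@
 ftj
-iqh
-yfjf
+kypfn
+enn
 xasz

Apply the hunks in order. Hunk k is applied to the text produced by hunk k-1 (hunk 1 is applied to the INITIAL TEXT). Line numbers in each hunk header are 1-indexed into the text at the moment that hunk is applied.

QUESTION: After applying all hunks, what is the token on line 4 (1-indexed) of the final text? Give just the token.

Hunk 1: at line 6 remove [idr,tcy,jvi] add [npoc] -> 12 lines: nhgm snm qxtj hsas fzt nwugi ftj npoc ugaay hoaz yfjf xasz
Hunk 2: at line 1 remove [qxtj,hsas,fzt] add [vayos,ucjbq] -> 11 lines: nhgm snm vayos ucjbq nwugi ftj npoc ugaay hoaz yfjf xasz
Hunk 3: at line 6 remove [ugaay,hoaz] add [whyun] -> 10 lines: nhgm snm vayos ucjbq nwugi ftj npoc whyun yfjf xasz
Hunk 4: at line 6 remove [npoc,whyun] add [iqh] -> 9 lines: nhgm snm vayos ucjbq nwugi ftj iqh yfjf xasz
Hunk 5: at line 6 remove [iqh,yfjf] add [kypfn,enn] -> 9 lines: nhgm snm vayos ucjbq nwugi ftj kypfn enn xasz
Final line 4: ucjbq

Answer: ucjbq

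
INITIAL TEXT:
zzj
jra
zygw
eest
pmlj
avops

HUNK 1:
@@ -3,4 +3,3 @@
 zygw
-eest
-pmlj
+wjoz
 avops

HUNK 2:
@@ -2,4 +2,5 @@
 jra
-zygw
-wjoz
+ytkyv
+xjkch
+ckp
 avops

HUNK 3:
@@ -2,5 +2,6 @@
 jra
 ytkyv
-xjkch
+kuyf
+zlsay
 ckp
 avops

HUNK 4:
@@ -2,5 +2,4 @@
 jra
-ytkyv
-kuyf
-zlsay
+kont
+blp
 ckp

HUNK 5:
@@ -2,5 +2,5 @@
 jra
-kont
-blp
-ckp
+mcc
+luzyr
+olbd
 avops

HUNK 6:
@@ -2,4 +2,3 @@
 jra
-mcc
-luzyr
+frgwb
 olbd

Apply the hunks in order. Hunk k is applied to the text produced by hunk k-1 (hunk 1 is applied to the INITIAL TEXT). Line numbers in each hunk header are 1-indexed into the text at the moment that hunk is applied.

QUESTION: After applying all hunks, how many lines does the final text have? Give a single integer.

Answer: 5

Derivation:
Hunk 1: at line 3 remove [eest,pmlj] add [wjoz] -> 5 lines: zzj jra zygw wjoz avops
Hunk 2: at line 2 remove [zygw,wjoz] add [ytkyv,xjkch,ckp] -> 6 lines: zzj jra ytkyv xjkch ckp avops
Hunk 3: at line 2 remove [xjkch] add [kuyf,zlsay] -> 7 lines: zzj jra ytkyv kuyf zlsay ckp avops
Hunk 4: at line 2 remove [ytkyv,kuyf,zlsay] add [kont,blp] -> 6 lines: zzj jra kont blp ckp avops
Hunk 5: at line 2 remove [kont,blp,ckp] add [mcc,luzyr,olbd] -> 6 lines: zzj jra mcc luzyr olbd avops
Hunk 6: at line 2 remove [mcc,luzyr] add [frgwb] -> 5 lines: zzj jra frgwb olbd avops
Final line count: 5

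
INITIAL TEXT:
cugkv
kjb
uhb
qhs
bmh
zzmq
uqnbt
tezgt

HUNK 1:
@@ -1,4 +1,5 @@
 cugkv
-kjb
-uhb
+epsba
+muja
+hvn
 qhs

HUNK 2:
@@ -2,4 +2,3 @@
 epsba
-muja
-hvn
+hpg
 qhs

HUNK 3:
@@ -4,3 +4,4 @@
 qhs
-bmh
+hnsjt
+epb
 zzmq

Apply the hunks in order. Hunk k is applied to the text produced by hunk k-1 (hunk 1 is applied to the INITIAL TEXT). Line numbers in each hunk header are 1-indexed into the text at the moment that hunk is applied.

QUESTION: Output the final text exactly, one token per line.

Hunk 1: at line 1 remove [kjb,uhb] add [epsba,muja,hvn] -> 9 lines: cugkv epsba muja hvn qhs bmh zzmq uqnbt tezgt
Hunk 2: at line 2 remove [muja,hvn] add [hpg] -> 8 lines: cugkv epsba hpg qhs bmh zzmq uqnbt tezgt
Hunk 3: at line 4 remove [bmh] add [hnsjt,epb] -> 9 lines: cugkv epsba hpg qhs hnsjt epb zzmq uqnbt tezgt

Answer: cugkv
epsba
hpg
qhs
hnsjt
epb
zzmq
uqnbt
tezgt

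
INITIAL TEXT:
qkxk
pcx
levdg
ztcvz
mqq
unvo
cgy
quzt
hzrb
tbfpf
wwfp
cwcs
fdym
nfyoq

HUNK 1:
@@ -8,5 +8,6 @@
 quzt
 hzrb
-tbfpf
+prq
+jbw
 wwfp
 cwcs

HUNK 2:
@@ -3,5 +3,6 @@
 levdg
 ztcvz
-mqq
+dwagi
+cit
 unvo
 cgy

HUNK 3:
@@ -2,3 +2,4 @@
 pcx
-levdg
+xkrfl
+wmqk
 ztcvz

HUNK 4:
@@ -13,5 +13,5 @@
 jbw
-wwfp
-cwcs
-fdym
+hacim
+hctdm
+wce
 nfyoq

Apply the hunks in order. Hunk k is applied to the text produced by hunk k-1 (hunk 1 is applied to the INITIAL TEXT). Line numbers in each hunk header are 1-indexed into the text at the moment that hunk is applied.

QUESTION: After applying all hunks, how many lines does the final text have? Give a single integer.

Answer: 17

Derivation:
Hunk 1: at line 8 remove [tbfpf] add [prq,jbw] -> 15 lines: qkxk pcx levdg ztcvz mqq unvo cgy quzt hzrb prq jbw wwfp cwcs fdym nfyoq
Hunk 2: at line 3 remove [mqq] add [dwagi,cit] -> 16 lines: qkxk pcx levdg ztcvz dwagi cit unvo cgy quzt hzrb prq jbw wwfp cwcs fdym nfyoq
Hunk 3: at line 2 remove [levdg] add [xkrfl,wmqk] -> 17 lines: qkxk pcx xkrfl wmqk ztcvz dwagi cit unvo cgy quzt hzrb prq jbw wwfp cwcs fdym nfyoq
Hunk 4: at line 13 remove [wwfp,cwcs,fdym] add [hacim,hctdm,wce] -> 17 lines: qkxk pcx xkrfl wmqk ztcvz dwagi cit unvo cgy quzt hzrb prq jbw hacim hctdm wce nfyoq
Final line count: 17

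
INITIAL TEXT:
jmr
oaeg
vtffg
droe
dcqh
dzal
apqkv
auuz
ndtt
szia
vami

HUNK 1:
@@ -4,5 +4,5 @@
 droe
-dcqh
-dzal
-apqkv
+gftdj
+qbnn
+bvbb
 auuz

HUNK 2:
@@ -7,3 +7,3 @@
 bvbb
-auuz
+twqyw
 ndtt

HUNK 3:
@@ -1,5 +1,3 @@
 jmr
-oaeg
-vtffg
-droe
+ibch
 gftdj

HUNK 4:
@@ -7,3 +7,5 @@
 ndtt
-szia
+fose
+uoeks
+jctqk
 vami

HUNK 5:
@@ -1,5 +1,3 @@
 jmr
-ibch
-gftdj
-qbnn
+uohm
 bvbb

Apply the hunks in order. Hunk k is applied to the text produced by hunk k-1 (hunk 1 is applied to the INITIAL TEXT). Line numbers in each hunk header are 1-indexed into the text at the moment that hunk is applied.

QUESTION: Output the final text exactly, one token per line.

Answer: jmr
uohm
bvbb
twqyw
ndtt
fose
uoeks
jctqk
vami

Derivation:
Hunk 1: at line 4 remove [dcqh,dzal,apqkv] add [gftdj,qbnn,bvbb] -> 11 lines: jmr oaeg vtffg droe gftdj qbnn bvbb auuz ndtt szia vami
Hunk 2: at line 7 remove [auuz] add [twqyw] -> 11 lines: jmr oaeg vtffg droe gftdj qbnn bvbb twqyw ndtt szia vami
Hunk 3: at line 1 remove [oaeg,vtffg,droe] add [ibch] -> 9 lines: jmr ibch gftdj qbnn bvbb twqyw ndtt szia vami
Hunk 4: at line 7 remove [szia] add [fose,uoeks,jctqk] -> 11 lines: jmr ibch gftdj qbnn bvbb twqyw ndtt fose uoeks jctqk vami
Hunk 5: at line 1 remove [ibch,gftdj,qbnn] add [uohm] -> 9 lines: jmr uohm bvbb twqyw ndtt fose uoeks jctqk vami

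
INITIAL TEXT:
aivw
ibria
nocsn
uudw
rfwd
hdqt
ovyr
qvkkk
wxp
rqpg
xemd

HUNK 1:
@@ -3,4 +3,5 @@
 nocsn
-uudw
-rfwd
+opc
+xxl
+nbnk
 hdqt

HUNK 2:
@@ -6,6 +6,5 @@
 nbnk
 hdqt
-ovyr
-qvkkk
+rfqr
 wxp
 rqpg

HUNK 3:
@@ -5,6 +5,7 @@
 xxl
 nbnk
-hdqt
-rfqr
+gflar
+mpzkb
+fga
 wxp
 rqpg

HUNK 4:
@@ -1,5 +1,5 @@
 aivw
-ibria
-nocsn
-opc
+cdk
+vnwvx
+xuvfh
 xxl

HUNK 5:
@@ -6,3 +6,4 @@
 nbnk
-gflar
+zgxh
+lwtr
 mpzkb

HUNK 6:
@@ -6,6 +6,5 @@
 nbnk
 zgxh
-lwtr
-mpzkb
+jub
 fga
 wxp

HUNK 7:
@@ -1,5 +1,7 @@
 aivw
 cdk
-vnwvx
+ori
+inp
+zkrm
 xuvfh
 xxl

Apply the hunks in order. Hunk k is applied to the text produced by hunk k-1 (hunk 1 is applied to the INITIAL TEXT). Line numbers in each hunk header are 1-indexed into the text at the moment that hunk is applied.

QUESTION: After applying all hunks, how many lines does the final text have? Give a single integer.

Hunk 1: at line 3 remove [uudw,rfwd] add [opc,xxl,nbnk] -> 12 lines: aivw ibria nocsn opc xxl nbnk hdqt ovyr qvkkk wxp rqpg xemd
Hunk 2: at line 6 remove [ovyr,qvkkk] add [rfqr] -> 11 lines: aivw ibria nocsn opc xxl nbnk hdqt rfqr wxp rqpg xemd
Hunk 3: at line 5 remove [hdqt,rfqr] add [gflar,mpzkb,fga] -> 12 lines: aivw ibria nocsn opc xxl nbnk gflar mpzkb fga wxp rqpg xemd
Hunk 4: at line 1 remove [ibria,nocsn,opc] add [cdk,vnwvx,xuvfh] -> 12 lines: aivw cdk vnwvx xuvfh xxl nbnk gflar mpzkb fga wxp rqpg xemd
Hunk 5: at line 6 remove [gflar] add [zgxh,lwtr] -> 13 lines: aivw cdk vnwvx xuvfh xxl nbnk zgxh lwtr mpzkb fga wxp rqpg xemd
Hunk 6: at line 6 remove [lwtr,mpzkb] add [jub] -> 12 lines: aivw cdk vnwvx xuvfh xxl nbnk zgxh jub fga wxp rqpg xemd
Hunk 7: at line 1 remove [vnwvx] add [ori,inp,zkrm] -> 14 lines: aivw cdk ori inp zkrm xuvfh xxl nbnk zgxh jub fga wxp rqpg xemd
Final line count: 14

Answer: 14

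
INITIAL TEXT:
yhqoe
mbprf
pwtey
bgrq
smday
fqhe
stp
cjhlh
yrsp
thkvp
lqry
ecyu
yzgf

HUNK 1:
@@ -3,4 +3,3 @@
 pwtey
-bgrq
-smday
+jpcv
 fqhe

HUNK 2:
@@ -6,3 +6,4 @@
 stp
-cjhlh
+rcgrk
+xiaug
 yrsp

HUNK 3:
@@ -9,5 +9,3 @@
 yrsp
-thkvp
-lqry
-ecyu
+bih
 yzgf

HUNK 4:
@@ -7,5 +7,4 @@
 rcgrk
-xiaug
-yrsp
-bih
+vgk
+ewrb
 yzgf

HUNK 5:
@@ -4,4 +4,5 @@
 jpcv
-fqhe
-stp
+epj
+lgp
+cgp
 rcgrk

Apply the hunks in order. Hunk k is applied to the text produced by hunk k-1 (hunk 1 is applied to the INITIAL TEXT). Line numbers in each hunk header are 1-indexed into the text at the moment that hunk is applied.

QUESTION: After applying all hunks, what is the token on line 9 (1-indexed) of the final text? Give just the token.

Answer: vgk

Derivation:
Hunk 1: at line 3 remove [bgrq,smday] add [jpcv] -> 12 lines: yhqoe mbprf pwtey jpcv fqhe stp cjhlh yrsp thkvp lqry ecyu yzgf
Hunk 2: at line 6 remove [cjhlh] add [rcgrk,xiaug] -> 13 lines: yhqoe mbprf pwtey jpcv fqhe stp rcgrk xiaug yrsp thkvp lqry ecyu yzgf
Hunk 3: at line 9 remove [thkvp,lqry,ecyu] add [bih] -> 11 lines: yhqoe mbprf pwtey jpcv fqhe stp rcgrk xiaug yrsp bih yzgf
Hunk 4: at line 7 remove [xiaug,yrsp,bih] add [vgk,ewrb] -> 10 lines: yhqoe mbprf pwtey jpcv fqhe stp rcgrk vgk ewrb yzgf
Hunk 5: at line 4 remove [fqhe,stp] add [epj,lgp,cgp] -> 11 lines: yhqoe mbprf pwtey jpcv epj lgp cgp rcgrk vgk ewrb yzgf
Final line 9: vgk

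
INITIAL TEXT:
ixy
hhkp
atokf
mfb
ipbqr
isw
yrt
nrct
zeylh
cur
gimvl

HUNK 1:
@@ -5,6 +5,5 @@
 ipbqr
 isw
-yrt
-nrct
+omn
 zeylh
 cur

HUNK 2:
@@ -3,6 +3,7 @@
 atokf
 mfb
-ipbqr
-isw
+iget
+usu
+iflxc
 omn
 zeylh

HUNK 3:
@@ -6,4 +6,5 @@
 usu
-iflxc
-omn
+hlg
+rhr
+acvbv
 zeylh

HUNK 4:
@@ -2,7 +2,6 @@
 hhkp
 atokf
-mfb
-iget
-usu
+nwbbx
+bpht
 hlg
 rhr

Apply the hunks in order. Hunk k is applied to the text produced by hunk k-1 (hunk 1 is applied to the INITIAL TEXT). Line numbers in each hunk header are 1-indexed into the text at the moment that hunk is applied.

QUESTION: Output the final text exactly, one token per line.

Hunk 1: at line 5 remove [yrt,nrct] add [omn] -> 10 lines: ixy hhkp atokf mfb ipbqr isw omn zeylh cur gimvl
Hunk 2: at line 3 remove [ipbqr,isw] add [iget,usu,iflxc] -> 11 lines: ixy hhkp atokf mfb iget usu iflxc omn zeylh cur gimvl
Hunk 3: at line 6 remove [iflxc,omn] add [hlg,rhr,acvbv] -> 12 lines: ixy hhkp atokf mfb iget usu hlg rhr acvbv zeylh cur gimvl
Hunk 4: at line 2 remove [mfb,iget,usu] add [nwbbx,bpht] -> 11 lines: ixy hhkp atokf nwbbx bpht hlg rhr acvbv zeylh cur gimvl

Answer: ixy
hhkp
atokf
nwbbx
bpht
hlg
rhr
acvbv
zeylh
cur
gimvl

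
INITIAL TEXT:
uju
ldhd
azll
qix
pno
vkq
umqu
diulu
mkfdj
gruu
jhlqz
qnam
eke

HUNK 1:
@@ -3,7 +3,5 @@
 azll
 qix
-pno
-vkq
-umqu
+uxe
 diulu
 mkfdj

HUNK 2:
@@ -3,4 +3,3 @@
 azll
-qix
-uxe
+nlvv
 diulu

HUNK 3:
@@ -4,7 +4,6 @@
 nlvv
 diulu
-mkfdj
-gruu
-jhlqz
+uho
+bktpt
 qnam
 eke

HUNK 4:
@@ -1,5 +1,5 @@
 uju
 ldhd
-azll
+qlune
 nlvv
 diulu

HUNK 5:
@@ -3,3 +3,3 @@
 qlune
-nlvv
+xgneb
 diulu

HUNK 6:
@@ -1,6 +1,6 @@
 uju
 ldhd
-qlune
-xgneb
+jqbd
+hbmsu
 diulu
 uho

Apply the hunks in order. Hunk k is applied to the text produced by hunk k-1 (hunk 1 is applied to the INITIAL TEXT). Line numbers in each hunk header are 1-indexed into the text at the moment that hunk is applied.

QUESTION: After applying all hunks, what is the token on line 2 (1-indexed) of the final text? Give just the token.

Hunk 1: at line 3 remove [pno,vkq,umqu] add [uxe] -> 11 lines: uju ldhd azll qix uxe diulu mkfdj gruu jhlqz qnam eke
Hunk 2: at line 3 remove [qix,uxe] add [nlvv] -> 10 lines: uju ldhd azll nlvv diulu mkfdj gruu jhlqz qnam eke
Hunk 3: at line 4 remove [mkfdj,gruu,jhlqz] add [uho,bktpt] -> 9 lines: uju ldhd azll nlvv diulu uho bktpt qnam eke
Hunk 4: at line 1 remove [azll] add [qlune] -> 9 lines: uju ldhd qlune nlvv diulu uho bktpt qnam eke
Hunk 5: at line 3 remove [nlvv] add [xgneb] -> 9 lines: uju ldhd qlune xgneb diulu uho bktpt qnam eke
Hunk 6: at line 1 remove [qlune,xgneb] add [jqbd,hbmsu] -> 9 lines: uju ldhd jqbd hbmsu diulu uho bktpt qnam eke
Final line 2: ldhd

Answer: ldhd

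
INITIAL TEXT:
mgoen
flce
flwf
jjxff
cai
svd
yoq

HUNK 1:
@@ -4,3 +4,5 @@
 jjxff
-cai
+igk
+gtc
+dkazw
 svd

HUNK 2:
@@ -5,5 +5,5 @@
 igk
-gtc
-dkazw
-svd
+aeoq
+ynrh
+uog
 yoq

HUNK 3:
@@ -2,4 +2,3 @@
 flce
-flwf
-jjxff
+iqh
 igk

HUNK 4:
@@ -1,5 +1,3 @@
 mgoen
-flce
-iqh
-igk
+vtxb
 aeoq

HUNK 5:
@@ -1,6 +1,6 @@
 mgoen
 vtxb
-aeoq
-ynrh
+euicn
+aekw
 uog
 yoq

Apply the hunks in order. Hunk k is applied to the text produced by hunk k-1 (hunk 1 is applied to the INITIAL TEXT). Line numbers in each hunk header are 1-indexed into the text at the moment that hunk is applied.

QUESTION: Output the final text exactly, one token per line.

Hunk 1: at line 4 remove [cai] add [igk,gtc,dkazw] -> 9 lines: mgoen flce flwf jjxff igk gtc dkazw svd yoq
Hunk 2: at line 5 remove [gtc,dkazw,svd] add [aeoq,ynrh,uog] -> 9 lines: mgoen flce flwf jjxff igk aeoq ynrh uog yoq
Hunk 3: at line 2 remove [flwf,jjxff] add [iqh] -> 8 lines: mgoen flce iqh igk aeoq ynrh uog yoq
Hunk 4: at line 1 remove [flce,iqh,igk] add [vtxb] -> 6 lines: mgoen vtxb aeoq ynrh uog yoq
Hunk 5: at line 1 remove [aeoq,ynrh] add [euicn,aekw] -> 6 lines: mgoen vtxb euicn aekw uog yoq

Answer: mgoen
vtxb
euicn
aekw
uog
yoq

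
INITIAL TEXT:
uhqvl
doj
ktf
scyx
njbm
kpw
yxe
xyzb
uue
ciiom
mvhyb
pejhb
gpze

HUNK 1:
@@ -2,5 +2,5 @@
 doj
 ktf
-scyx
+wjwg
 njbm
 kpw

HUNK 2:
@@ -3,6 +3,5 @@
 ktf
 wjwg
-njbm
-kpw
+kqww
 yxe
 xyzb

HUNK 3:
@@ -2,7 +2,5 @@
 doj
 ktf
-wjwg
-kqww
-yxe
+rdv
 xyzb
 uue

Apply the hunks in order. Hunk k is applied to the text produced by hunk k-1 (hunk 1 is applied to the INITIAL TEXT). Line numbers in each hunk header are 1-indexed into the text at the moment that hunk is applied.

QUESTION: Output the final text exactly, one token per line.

Hunk 1: at line 2 remove [scyx] add [wjwg] -> 13 lines: uhqvl doj ktf wjwg njbm kpw yxe xyzb uue ciiom mvhyb pejhb gpze
Hunk 2: at line 3 remove [njbm,kpw] add [kqww] -> 12 lines: uhqvl doj ktf wjwg kqww yxe xyzb uue ciiom mvhyb pejhb gpze
Hunk 3: at line 2 remove [wjwg,kqww,yxe] add [rdv] -> 10 lines: uhqvl doj ktf rdv xyzb uue ciiom mvhyb pejhb gpze

Answer: uhqvl
doj
ktf
rdv
xyzb
uue
ciiom
mvhyb
pejhb
gpze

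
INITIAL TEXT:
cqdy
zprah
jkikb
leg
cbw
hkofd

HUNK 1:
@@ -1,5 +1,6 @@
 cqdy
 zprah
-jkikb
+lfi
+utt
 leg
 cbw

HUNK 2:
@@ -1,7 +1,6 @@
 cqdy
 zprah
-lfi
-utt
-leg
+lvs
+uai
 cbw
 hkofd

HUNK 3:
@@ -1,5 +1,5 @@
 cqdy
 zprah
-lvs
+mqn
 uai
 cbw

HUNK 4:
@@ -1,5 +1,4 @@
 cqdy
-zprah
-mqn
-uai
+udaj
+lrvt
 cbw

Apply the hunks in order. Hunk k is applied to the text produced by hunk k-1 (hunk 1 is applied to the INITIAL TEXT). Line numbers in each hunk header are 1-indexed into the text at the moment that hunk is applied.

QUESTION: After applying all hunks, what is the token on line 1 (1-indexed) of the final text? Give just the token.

Hunk 1: at line 1 remove [jkikb] add [lfi,utt] -> 7 lines: cqdy zprah lfi utt leg cbw hkofd
Hunk 2: at line 1 remove [lfi,utt,leg] add [lvs,uai] -> 6 lines: cqdy zprah lvs uai cbw hkofd
Hunk 3: at line 1 remove [lvs] add [mqn] -> 6 lines: cqdy zprah mqn uai cbw hkofd
Hunk 4: at line 1 remove [zprah,mqn,uai] add [udaj,lrvt] -> 5 lines: cqdy udaj lrvt cbw hkofd
Final line 1: cqdy

Answer: cqdy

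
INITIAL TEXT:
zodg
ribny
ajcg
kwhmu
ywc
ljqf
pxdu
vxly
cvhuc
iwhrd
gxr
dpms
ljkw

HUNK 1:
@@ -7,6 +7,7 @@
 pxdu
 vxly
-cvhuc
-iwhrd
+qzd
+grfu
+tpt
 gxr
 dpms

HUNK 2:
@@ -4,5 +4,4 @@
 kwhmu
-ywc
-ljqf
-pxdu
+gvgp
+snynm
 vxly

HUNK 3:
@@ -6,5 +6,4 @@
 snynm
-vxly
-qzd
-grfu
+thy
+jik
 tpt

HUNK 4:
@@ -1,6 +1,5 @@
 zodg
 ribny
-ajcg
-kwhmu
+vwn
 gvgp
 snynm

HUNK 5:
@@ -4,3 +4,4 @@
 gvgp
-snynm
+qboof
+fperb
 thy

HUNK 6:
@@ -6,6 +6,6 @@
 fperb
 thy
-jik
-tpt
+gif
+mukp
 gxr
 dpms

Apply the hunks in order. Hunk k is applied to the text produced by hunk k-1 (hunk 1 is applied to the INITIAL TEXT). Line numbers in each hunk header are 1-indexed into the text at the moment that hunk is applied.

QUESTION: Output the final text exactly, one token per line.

Hunk 1: at line 7 remove [cvhuc,iwhrd] add [qzd,grfu,tpt] -> 14 lines: zodg ribny ajcg kwhmu ywc ljqf pxdu vxly qzd grfu tpt gxr dpms ljkw
Hunk 2: at line 4 remove [ywc,ljqf,pxdu] add [gvgp,snynm] -> 13 lines: zodg ribny ajcg kwhmu gvgp snynm vxly qzd grfu tpt gxr dpms ljkw
Hunk 3: at line 6 remove [vxly,qzd,grfu] add [thy,jik] -> 12 lines: zodg ribny ajcg kwhmu gvgp snynm thy jik tpt gxr dpms ljkw
Hunk 4: at line 1 remove [ajcg,kwhmu] add [vwn] -> 11 lines: zodg ribny vwn gvgp snynm thy jik tpt gxr dpms ljkw
Hunk 5: at line 4 remove [snynm] add [qboof,fperb] -> 12 lines: zodg ribny vwn gvgp qboof fperb thy jik tpt gxr dpms ljkw
Hunk 6: at line 6 remove [jik,tpt] add [gif,mukp] -> 12 lines: zodg ribny vwn gvgp qboof fperb thy gif mukp gxr dpms ljkw

Answer: zodg
ribny
vwn
gvgp
qboof
fperb
thy
gif
mukp
gxr
dpms
ljkw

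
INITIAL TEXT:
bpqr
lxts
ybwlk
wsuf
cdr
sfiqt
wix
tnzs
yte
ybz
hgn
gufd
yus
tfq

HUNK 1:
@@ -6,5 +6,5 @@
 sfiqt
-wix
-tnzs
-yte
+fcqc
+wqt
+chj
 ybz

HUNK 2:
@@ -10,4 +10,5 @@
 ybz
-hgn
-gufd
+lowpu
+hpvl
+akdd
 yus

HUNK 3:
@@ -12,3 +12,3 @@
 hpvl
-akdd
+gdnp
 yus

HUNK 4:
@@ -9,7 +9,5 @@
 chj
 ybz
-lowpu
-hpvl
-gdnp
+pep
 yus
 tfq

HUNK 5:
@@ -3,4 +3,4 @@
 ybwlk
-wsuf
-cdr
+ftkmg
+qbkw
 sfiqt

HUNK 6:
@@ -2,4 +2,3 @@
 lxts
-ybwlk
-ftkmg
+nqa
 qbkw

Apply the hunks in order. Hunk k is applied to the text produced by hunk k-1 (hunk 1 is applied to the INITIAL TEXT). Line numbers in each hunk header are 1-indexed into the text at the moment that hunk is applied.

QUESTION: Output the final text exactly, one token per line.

Answer: bpqr
lxts
nqa
qbkw
sfiqt
fcqc
wqt
chj
ybz
pep
yus
tfq

Derivation:
Hunk 1: at line 6 remove [wix,tnzs,yte] add [fcqc,wqt,chj] -> 14 lines: bpqr lxts ybwlk wsuf cdr sfiqt fcqc wqt chj ybz hgn gufd yus tfq
Hunk 2: at line 10 remove [hgn,gufd] add [lowpu,hpvl,akdd] -> 15 lines: bpqr lxts ybwlk wsuf cdr sfiqt fcqc wqt chj ybz lowpu hpvl akdd yus tfq
Hunk 3: at line 12 remove [akdd] add [gdnp] -> 15 lines: bpqr lxts ybwlk wsuf cdr sfiqt fcqc wqt chj ybz lowpu hpvl gdnp yus tfq
Hunk 4: at line 9 remove [lowpu,hpvl,gdnp] add [pep] -> 13 lines: bpqr lxts ybwlk wsuf cdr sfiqt fcqc wqt chj ybz pep yus tfq
Hunk 5: at line 3 remove [wsuf,cdr] add [ftkmg,qbkw] -> 13 lines: bpqr lxts ybwlk ftkmg qbkw sfiqt fcqc wqt chj ybz pep yus tfq
Hunk 6: at line 2 remove [ybwlk,ftkmg] add [nqa] -> 12 lines: bpqr lxts nqa qbkw sfiqt fcqc wqt chj ybz pep yus tfq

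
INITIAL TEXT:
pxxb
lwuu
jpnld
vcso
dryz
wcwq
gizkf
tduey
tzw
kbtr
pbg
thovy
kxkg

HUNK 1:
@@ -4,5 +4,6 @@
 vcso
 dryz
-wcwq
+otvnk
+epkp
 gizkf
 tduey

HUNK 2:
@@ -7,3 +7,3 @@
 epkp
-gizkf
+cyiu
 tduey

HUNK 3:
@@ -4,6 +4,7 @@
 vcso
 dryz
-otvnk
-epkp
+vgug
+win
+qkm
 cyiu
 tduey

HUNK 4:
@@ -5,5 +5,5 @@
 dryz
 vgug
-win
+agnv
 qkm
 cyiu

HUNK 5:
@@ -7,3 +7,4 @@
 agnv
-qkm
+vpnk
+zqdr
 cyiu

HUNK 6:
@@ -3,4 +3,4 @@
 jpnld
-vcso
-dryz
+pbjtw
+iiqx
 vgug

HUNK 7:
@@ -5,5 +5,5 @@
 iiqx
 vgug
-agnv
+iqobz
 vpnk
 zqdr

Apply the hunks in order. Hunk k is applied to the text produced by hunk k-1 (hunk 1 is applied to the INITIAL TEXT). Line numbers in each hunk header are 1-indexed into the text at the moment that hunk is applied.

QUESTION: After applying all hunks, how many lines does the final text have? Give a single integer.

Hunk 1: at line 4 remove [wcwq] add [otvnk,epkp] -> 14 lines: pxxb lwuu jpnld vcso dryz otvnk epkp gizkf tduey tzw kbtr pbg thovy kxkg
Hunk 2: at line 7 remove [gizkf] add [cyiu] -> 14 lines: pxxb lwuu jpnld vcso dryz otvnk epkp cyiu tduey tzw kbtr pbg thovy kxkg
Hunk 3: at line 4 remove [otvnk,epkp] add [vgug,win,qkm] -> 15 lines: pxxb lwuu jpnld vcso dryz vgug win qkm cyiu tduey tzw kbtr pbg thovy kxkg
Hunk 4: at line 5 remove [win] add [agnv] -> 15 lines: pxxb lwuu jpnld vcso dryz vgug agnv qkm cyiu tduey tzw kbtr pbg thovy kxkg
Hunk 5: at line 7 remove [qkm] add [vpnk,zqdr] -> 16 lines: pxxb lwuu jpnld vcso dryz vgug agnv vpnk zqdr cyiu tduey tzw kbtr pbg thovy kxkg
Hunk 6: at line 3 remove [vcso,dryz] add [pbjtw,iiqx] -> 16 lines: pxxb lwuu jpnld pbjtw iiqx vgug agnv vpnk zqdr cyiu tduey tzw kbtr pbg thovy kxkg
Hunk 7: at line 5 remove [agnv] add [iqobz] -> 16 lines: pxxb lwuu jpnld pbjtw iiqx vgug iqobz vpnk zqdr cyiu tduey tzw kbtr pbg thovy kxkg
Final line count: 16

Answer: 16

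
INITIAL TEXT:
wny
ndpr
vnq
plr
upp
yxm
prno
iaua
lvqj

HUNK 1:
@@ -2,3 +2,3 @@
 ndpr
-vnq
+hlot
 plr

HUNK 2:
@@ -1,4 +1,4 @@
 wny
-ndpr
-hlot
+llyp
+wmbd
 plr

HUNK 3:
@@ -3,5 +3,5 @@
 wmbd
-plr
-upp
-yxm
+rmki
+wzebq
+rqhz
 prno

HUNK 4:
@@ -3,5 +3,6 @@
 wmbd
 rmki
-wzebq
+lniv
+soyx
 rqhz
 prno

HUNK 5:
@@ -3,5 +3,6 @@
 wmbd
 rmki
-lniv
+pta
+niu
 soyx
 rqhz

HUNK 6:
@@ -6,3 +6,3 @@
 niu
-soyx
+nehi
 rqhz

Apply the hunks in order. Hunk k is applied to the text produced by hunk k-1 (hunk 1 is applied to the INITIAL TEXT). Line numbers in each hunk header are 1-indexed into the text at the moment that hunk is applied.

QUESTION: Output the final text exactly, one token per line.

Answer: wny
llyp
wmbd
rmki
pta
niu
nehi
rqhz
prno
iaua
lvqj

Derivation:
Hunk 1: at line 2 remove [vnq] add [hlot] -> 9 lines: wny ndpr hlot plr upp yxm prno iaua lvqj
Hunk 2: at line 1 remove [ndpr,hlot] add [llyp,wmbd] -> 9 lines: wny llyp wmbd plr upp yxm prno iaua lvqj
Hunk 3: at line 3 remove [plr,upp,yxm] add [rmki,wzebq,rqhz] -> 9 lines: wny llyp wmbd rmki wzebq rqhz prno iaua lvqj
Hunk 4: at line 3 remove [wzebq] add [lniv,soyx] -> 10 lines: wny llyp wmbd rmki lniv soyx rqhz prno iaua lvqj
Hunk 5: at line 3 remove [lniv] add [pta,niu] -> 11 lines: wny llyp wmbd rmki pta niu soyx rqhz prno iaua lvqj
Hunk 6: at line 6 remove [soyx] add [nehi] -> 11 lines: wny llyp wmbd rmki pta niu nehi rqhz prno iaua lvqj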